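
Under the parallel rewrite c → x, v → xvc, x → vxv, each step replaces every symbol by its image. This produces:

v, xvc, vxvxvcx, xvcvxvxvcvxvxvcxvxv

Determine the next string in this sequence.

Replace each of the 19 characters of xvcvxvxvcvxvxvcxvxv in place — vxv xvc x xvc vxv xvc vxv xvc x xvc vxv xvc vxv xvc x vxv xvc vxv xvc — and concatenate.

vxvxvcxxvcvxvxvcvxvxvcxxvcvxvxvcvxvxvcxvxvxvcvxvxvc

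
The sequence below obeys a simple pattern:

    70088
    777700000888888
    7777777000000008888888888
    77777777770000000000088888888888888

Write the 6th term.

The n-th term is 3n-2 7's then 3n-1 0's then 4n-2 8's (n = 1, 2, …).
For term 6, n = 6, so the run lengths are 16, 17, 22.

7777777777777777000000000000000008888888888888888888888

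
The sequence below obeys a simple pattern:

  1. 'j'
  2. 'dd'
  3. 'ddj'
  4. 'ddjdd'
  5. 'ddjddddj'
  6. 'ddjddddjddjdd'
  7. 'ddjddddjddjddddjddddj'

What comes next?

Each term (from the third on) is the previous term followed by the one before it: term 3 = dd·j = ddj.
So term 8 is ddjddddjddjddddjddddj·ddjddddjddjdd.

ddjddddjddjddddjddddjddjddddjddjdd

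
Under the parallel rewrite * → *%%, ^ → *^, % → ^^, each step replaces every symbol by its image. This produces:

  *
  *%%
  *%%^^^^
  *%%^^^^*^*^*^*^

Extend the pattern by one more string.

*%%^^^^*^*^*^*^*%%*^*%%*^*%%*^*%%*^

Replace each of the 15 characters of *%%^^^^*^*^*^*^ in place — *%% ^^ ^^ *^ *^ *^ *^ *%% *^ *%% *^ *%% *^ *%% *^ — and concatenate.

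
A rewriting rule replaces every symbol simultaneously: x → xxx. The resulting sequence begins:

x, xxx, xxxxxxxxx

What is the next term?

Expanding xxxxxxxxx: x→xxx, x→xxx, x→xxx, x→xxx, x→xxx, x→xxx, x→xxx, x→xxx, x→xxx. Concatenated: xxx xxx xxx xxx xxx xxx xxx xxx xxx.

xxxxxxxxxxxxxxxxxxxxxxxxxxx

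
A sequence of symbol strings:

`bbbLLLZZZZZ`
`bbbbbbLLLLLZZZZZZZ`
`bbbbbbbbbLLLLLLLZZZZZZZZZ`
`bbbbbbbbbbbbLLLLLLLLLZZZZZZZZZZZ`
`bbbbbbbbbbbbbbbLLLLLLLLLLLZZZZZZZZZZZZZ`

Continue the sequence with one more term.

bbbbbbbbbbbbbbbbbbLLLLLLLLLLLLLZZZZZZZZZZZZZZZ

The n-th term is 3n b's then 2n+1 L's then 2n+3 Z's (n = 1, 2, …).
At n = 6 the blocks have lengths 18, 13, 15.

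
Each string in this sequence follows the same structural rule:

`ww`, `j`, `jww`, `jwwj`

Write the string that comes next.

jwwjjww

This is a Fibonacci-style word recurrence s(k) = s(k−1)·s(k−2): e.g. j·ww = jww.
Continuing: jwwj · jww gives term 5.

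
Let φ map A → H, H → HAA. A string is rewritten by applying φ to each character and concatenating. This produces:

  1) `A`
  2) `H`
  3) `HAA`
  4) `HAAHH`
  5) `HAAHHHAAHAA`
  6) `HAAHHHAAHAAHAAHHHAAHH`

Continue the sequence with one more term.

HAAHHHAAHAAHAAHHHAAHHHAAHHHAAHAAHAAHHHAAHAA

Applying the rule to each of the 21 symbols of HAAHHHAAHAAHAAHHHAAHH gives the pieces HAA H H HAA HAA HAA H H HAA H H HAA H H HAA HAA HAA H H HAA HAA, which concatenate to the answer.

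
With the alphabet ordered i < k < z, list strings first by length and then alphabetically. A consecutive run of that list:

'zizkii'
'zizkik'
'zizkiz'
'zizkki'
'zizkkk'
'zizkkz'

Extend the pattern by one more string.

zizkzi

Treat zizkkz as a base-3 numeral over the given alphabet and add one, carrying through any trailing z's.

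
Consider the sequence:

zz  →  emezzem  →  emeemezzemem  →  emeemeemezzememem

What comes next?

Every step adds eme to the front and em to the end of the previous string.
So the next term is eme·emeemeemezzememem·em.

emeemeemeemezzemememem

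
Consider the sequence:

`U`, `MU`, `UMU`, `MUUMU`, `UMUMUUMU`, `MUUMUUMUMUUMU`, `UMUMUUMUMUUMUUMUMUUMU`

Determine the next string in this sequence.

MUUMUUMUMUUMUUMUMUUMUMUUMUUMUMUUMU

This is a Fibonacci-style word recurrence s(k) = s(k−2)·s(k−1): e.g. U·MU = UMU.
So term 8 is MUUMUUMUMUUMU·UMUMUUMUMUUMUUMUMUUMU.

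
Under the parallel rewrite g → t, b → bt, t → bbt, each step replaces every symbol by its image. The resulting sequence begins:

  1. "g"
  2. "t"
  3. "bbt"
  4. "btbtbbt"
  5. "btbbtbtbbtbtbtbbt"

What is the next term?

btbbtbtbtbbtbtbbtbtbtbbtbtbbtbtbbtbtbtbbt

Replace each of the 17 characters of btbbtbtbbtbtbtbbt in place — bt bbt bt bt bbt bt bbt bt bt bbt bt bbt bt bbt bt bt bbt — and concatenate.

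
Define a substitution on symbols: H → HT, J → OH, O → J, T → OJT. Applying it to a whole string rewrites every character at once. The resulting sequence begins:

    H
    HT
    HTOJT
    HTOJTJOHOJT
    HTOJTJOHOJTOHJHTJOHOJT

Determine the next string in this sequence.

HTOJTJOHOJTOHJHTJOHOJTJHTOHHTOJTOHJHTJOHOJT

φ(HTOJTJOHOJTOHJHTJOHOJT) expands symbol-by-symbol to HT OJT J OH OJT OH J HT J OH OJT J HT OH HT OJT OH J HT J OH OJT; joining the 22 pieces gives the next term.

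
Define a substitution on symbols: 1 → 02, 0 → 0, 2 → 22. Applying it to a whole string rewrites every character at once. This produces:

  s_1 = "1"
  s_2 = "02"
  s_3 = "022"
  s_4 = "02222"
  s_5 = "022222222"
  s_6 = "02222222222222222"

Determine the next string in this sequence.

Rewriting the 17 symbols of 02222222222222222 one by one yields 0 22 22 22 22 22 22 22 22 22 22 22 22 22 22 22 22; concatenated:

022222222222222222222222222222222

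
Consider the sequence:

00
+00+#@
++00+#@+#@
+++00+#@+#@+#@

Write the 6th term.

+++++00+#@+#@+#@+#@+#@

s(k+1) = +·s(k)·+#@, so each term gains + as a prefix and +#@ as a suffix.
From +++00+#@+#@+#@, 2 further steps: +++00+#@+#@+#@ → ++++00+#@+#@+#@+#@ → (answer).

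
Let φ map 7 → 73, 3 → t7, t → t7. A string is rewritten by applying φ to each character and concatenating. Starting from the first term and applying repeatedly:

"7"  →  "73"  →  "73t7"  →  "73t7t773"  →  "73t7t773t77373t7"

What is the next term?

73t7t773t77373t7t77373t773t7t773

φ(73t7t773t77373t7) expands symbol-by-symbol to 73 t7 t7 73 t7 73 73 t7 t7 73 73 t7 73 t7 t7 73; joining the 16 pieces gives the next term.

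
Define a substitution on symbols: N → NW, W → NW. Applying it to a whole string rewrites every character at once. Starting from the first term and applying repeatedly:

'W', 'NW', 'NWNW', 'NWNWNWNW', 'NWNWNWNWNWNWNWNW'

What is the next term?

Replace each of the 16 characters of NWNWNWNWNWNWNWNW in place — NW NW NW NW NW NW NW NW NW NW NW NW NW NW NW NW — and concatenate.

NWNWNWNWNWNWNWNWNWNWNWNWNWNWNWNW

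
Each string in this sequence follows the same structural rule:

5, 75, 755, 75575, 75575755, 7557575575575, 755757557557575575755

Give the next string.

Each term (from the third on) is the previous term followed by the one before it: term 3 = 75·5 = 755.
Continuing: 755757557557575575755 · 7557575575575 gives term 8.

7557575575575755757557557575575575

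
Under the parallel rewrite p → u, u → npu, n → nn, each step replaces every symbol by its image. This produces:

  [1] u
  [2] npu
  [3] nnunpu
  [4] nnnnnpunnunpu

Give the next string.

nnnnnnnnnnunpunnnnnpunnunpu

Replace each of the 13 characters of nnnnnpunnunpu in place — nn nn nn nn nn u npu nn nn npu nn u npu — and concatenate.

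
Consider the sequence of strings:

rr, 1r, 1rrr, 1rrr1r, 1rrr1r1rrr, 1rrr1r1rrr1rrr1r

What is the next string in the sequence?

1rrr1r1rrr1rrr1r1rrr1r1rrr

From term 3 onward, concatenate the last term with the second-to-last: 1r·rr = 1rrr, 1rrr·1r = 1rrr1r, …
So term 7 is 1rrr1r1rrr1rrr1r·1rrr1r1rrr.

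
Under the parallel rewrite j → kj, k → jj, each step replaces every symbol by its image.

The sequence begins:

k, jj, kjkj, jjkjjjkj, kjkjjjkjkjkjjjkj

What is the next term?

jjkjjjkjkjkjjjkjjjkjjjkjkjkjjjkj

Applying the rule to each of the 16 symbols of kjkjjjkjkjkjjjkj gives the pieces jj kj jj kj kj kj jj kj jj kj jj kj kj kj jj kj, which concatenate to the answer.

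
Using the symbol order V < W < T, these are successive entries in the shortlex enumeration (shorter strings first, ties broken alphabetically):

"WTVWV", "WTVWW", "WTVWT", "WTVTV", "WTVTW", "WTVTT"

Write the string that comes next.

The successor of WTVTT increments the rightmost position that isn't already T and resets every position after it to V.

WTWVV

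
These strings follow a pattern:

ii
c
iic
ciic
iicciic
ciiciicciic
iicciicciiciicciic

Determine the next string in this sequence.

This is a Fibonacci-style word recurrence s(k) = s(k−2)·s(k−1): e.g. ii·c = iic.
So term 8 is ciiciicciic·iicciicciiciicciic.

ciiciicciiciicciicciiciicciic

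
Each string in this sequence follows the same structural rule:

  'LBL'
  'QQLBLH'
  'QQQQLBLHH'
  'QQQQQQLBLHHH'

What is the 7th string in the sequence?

QQQQQQQQQQQQLBLHHHHHH

Every step adds QQ to the front and H to the end of the previous string.
From QQQQQQLBLHHH, 3 further steps: QQQQQQLBLHHH → QQQQQQQQLBLHHHH → QQQQQQQQQQLBLHHHHH → (answer).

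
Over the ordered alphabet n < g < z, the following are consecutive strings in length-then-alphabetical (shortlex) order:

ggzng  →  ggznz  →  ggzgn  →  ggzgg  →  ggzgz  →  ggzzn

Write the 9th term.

gznnn

Continuing the enumeration 3 steps past ggzzn: ggzzn → ggzzg → ggzzz → (answer).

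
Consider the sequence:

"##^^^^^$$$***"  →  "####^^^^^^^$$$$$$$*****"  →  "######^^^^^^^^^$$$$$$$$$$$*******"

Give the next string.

Each string has the form #^{2n} ^^{2n+3} $^{4n-1} *^{2n+1} (n = 1, 2, …).
At n = 4 the blocks have lengths 8, 11, 15, 9.

########^^^^^^^^^^^$$$$$$$$$$$$$$$*********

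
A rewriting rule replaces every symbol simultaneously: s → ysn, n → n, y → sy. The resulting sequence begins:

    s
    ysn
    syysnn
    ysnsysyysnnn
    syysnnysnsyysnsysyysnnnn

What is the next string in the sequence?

φ(syysnnysnsyysnsysyysnnnn) expands symbol-by-symbol to ysn sy sy ysn n n sy ysn n ysn sy sy ysn n ysn sy ysn sy sy ysn n n n n; joining the 24 pieces gives the next term.

ysnsysyysnnnsyysnnysnsysyysnnysnsyysnsysyysnnnnn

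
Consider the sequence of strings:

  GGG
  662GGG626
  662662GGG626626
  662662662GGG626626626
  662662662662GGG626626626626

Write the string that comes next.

662662662662662GGG626626626626626

Each term wraps the previous one in 662 on the left and 626 on the right.
One more step from 662662662662GGG626626626626 gives the answer.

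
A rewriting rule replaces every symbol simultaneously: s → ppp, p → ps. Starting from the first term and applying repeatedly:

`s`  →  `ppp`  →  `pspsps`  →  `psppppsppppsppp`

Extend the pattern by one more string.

Rewriting the 15 symbols of psppppsppppsppp one by one yields ps ppp ps ps ps ps ppp ps ps ps ps ppp ps ps ps; concatenated:

psppppspspspsppppspspspsppppspsps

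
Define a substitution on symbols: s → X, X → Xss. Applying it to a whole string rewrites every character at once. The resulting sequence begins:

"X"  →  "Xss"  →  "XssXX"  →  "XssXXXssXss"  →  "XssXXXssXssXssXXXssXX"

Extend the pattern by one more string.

φ(XssXXXssXssXssXXXssXX) expands symbol-by-symbol to Xss X X Xss Xss Xss X X Xss X X Xss X X Xss Xss Xss X X Xss Xss; joining the 21 pieces gives the next term.

XssXXXssXssXssXXXssXXXssXXXssXssXssXXXssXss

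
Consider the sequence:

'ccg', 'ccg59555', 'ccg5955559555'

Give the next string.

ccg595555955559555

The strings grow by a fixed suffix 59555 each time.
So the next term is ccg5955559555·59555.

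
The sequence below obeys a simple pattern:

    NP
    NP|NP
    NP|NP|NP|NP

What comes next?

Each string is two copies of the previous one joined by '|'.
Doubling NP|NP|NP|NP with '|' between the halves:

NP|NP|NP|NP|NP|NP|NP|NP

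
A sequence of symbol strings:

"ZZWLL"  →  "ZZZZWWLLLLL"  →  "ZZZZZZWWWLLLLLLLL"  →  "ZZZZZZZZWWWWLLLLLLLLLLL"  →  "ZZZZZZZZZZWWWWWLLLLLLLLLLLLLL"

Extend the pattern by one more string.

Each string has the form Z^{2n} W^{n} L^{3n-1} (n = 1, 2, …).
Setting n = 6 gives 12, 6, 17 characters in each block.

ZZZZZZZZZZZZWWWWWWLLLLLLLLLLLLLLLLL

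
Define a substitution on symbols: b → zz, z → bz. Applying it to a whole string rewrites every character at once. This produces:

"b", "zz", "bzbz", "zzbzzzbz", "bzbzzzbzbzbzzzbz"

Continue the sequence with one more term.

Rewriting the 16 symbols of bzbzzzbzbzbzzzbz one by one yields zz bz zz bz bz bz zz bz zz bz zz bz bz bz zz bz; concatenated:

zzbzzzbzbzbzzzbzzzbzzzbzbzbzzzbz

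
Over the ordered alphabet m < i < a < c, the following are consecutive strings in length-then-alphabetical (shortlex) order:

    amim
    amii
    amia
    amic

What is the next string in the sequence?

amam

The successor of amic increments the rightmost position that isn't already c and resets every position after it to m.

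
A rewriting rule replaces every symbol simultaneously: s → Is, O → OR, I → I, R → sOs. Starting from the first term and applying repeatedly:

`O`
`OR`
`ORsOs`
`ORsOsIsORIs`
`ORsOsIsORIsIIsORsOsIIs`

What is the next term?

Rewriting the 22 symbols of ORsOsIsORIsIIsORsOsIIs one by one yields OR sOs Is OR Is I Is OR sOs I Is I I Is OR sOs Is OR Is I I Is; concatenated:

ORsOsIsORIsIIsORsOsIIsIIIsORsOsIsORIsIIIs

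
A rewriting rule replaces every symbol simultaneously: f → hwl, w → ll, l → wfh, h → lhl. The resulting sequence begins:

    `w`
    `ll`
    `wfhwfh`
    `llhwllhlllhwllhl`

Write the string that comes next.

Replace each of the 16 characters of llhwllhlllhwllhl in place — wfh wfh lhl ll wfh wfh lhl wfh wfh wfh lhl ll wfh wfh lhl wfh — and concatenate.

wfhwfhlhlllwfhwfhlhlwfhwfhwfhlhlllwfhwfhlhlwfh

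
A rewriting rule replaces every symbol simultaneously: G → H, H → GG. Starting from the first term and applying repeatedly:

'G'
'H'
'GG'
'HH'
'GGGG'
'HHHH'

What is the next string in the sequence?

Rewriting each symbol of HHHH: H→GG, H→GG, H→GG, H→GG, which concatenates to GG GG GG GG.

GGGGGGGG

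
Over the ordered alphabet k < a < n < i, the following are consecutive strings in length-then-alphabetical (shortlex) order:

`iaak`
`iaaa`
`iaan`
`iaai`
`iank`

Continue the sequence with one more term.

iana

The successor of iank increments the rightmost position that isn't already i and resets every position after it to k.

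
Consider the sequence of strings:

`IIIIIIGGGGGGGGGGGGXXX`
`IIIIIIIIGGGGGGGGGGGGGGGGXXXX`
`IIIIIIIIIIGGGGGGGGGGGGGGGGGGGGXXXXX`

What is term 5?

IIIIIIIIIIIIIIGGGGGGGGGGGGGGGGGGGGGGGGGGGGXXXXXXX

Reading off run lengths: I runs 6, 8, 10; G runs 12, 16, 20; X runs 3, 4, 5 — each is linear in n, where the shown terms are n = 3, 4, 5.
For term 5, n = 7, so the run lengths are 14, 28, 7.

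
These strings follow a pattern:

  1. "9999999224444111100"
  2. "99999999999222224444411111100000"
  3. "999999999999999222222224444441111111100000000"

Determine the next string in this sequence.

Each string has the form 9^{4n+3} 2^{3n-1} 4^{n+3} 1^{2n+2} 0^{3n-1} (n = 1, 2, …).
At n = 4 the blocks have lengths 19, 11, 7, 10, 11.

9999999999999999999222222222224444444111111111100000000000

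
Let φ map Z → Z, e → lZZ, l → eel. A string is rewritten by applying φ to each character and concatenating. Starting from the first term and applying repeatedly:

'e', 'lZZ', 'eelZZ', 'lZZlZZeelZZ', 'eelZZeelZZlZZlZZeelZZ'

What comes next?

lZZlZZeelZZlZZlZZeelZZeelZZeelZZlZZlZZeelZZ

Applying the rule to each of the 21 symbols of eelZZeelZZlZZlZZeelZZ gives the pieces lZZ lZZ eel Z Z lZZ lZZ eel Z Z eel Z Z eel Z Z lZZ lZZ eel Z Z, which concatenate to the answer.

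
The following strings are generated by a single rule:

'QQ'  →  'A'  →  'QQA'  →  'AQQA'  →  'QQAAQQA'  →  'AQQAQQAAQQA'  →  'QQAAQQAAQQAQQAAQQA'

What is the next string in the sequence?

This is a Fibonacci-style word recurrence s(k) = s(k−2)·s(k−1): e.g. QQ·A = QQA.
The next term joins AQQAQQAAQQA and QQAAQQAAQQAQQAAQQA.

AQQAQQAAQQAQQAAQQAAQQAQQAAQQA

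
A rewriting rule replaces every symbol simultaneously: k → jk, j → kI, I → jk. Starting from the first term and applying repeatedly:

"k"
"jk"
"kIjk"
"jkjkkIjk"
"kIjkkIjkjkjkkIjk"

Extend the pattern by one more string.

jkjkkIjkjkjkkIjkkIjkkIjkjkjkkIjk

Replace each of the 16 characters of kIjkkIjkjkjkkIjk in place — jk jk kI jk jk jk kI jk kI jk kI jk jk jk kI jk — and concatenate.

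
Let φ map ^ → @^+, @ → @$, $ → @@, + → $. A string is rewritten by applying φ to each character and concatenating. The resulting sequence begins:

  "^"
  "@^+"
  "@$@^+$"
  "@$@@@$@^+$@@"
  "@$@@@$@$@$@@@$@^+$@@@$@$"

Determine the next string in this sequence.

Replace each of the 24 characters of @$@@@$@$@$@@@$@^+$@@@$@$ in place — @$ @@ @$ @$ @$ @@ @$ @@ @$ @@ @$ @$ @$ @@ @$ @^+ $ @@ @$ @$ @$ @@ @$ @@ — and concatenate.

@$@@@$@$@$@@@$@@@$@@@$@$@$@@@$@^+$@@@$@$@$@@@$@@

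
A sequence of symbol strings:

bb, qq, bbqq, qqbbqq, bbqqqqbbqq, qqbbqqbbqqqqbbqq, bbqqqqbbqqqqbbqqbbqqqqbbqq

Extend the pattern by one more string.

From term 3 onward, concatenate the second-to-last term with the last: bb·qq = bbqq, qq·bbqq = qqbbqq, …
Continuing: qqbbqqbbqqqqbbqq · bbqqqqbbqqqqbbqqbbqqqqbbqq gives term 8.

qqbbqqbbqqqqbbqqbbqqqqbbqqqqbbqqbbqqqqbbqq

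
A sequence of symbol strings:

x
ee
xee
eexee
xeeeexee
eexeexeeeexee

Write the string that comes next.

xeeeexeeeexeexeeeexee

From term 3 onward, concatenate the second-to-last term with the last: x·ee = xee, ee·xee = eexee, …
So term 7 is xeeeexee·eexeexeeeexee.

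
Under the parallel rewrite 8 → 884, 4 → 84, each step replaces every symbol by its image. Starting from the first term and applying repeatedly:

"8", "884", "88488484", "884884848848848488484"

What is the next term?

8848848488488484884848848848488488484884848848848488484

Applying the rule to each of the 21 symbols of 884884848848848488484 gives the pieces 884 884 84 884 884 84 884 84 884 884 84 884 884 84 884 84 884 884 84 884 84, which concatenate to the answer.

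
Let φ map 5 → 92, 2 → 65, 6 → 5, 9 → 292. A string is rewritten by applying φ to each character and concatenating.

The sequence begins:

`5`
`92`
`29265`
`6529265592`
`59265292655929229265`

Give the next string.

922926559265292655929229265292656529265592

φ(59265292655929229265) expands symbol-by-symbol to 92 292 65 5 92 65 292 65 5 92 92 292 65 292 65 65 292 65 5 92; joining the 20 pieces gives the next term.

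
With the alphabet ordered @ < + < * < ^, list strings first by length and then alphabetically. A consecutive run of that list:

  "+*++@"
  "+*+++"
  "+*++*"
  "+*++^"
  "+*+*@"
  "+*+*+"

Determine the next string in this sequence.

The successor of +*+*+ increments the rightmost position that isn't already ^ and resets every position after it to @.

+*+**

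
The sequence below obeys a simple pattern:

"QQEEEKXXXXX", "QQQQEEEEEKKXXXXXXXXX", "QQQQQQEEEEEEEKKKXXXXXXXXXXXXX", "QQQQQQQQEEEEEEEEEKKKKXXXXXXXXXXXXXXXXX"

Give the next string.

QQQQQQQQQQEEEEEEEEEEEKKKKKXXXXXXXXXXXXXXXXXXXXX

Each string has the form Q^{2n} E^{2n+1} K^{n} X^{4n+1} (n = 1, 2, …).
At n = 5 the blocks have lengths 10, 11, 5, 21.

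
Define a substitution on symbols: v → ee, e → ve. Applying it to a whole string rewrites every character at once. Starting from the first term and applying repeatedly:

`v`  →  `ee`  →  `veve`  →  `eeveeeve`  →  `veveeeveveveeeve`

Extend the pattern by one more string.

φ(veveeeveveveeeve) expands symbol-by-symbol to ee ve ee ve ve ve ee ve ee ve ee ve ve ve ee ve; joining the 16 pieces gives the next term.

eeveeeveveveeeveeeveeeveveveeeve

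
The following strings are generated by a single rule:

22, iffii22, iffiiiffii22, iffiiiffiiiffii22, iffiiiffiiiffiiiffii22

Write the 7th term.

iffiiiffiiiffiiiffiiiffiiiffii22

The strings grow by a fixed prefix iffii each time.
From iffiiiffiiiffiiiffii22, 2 further steps: iffiiiffiiiffiiiffii22 → iffiiiffiiiffiiiffiiiffii22 → (answer).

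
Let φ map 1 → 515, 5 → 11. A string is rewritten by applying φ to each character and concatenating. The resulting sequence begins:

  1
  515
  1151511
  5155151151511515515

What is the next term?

Rewriting the 19 symbols of 5155151151511515515 one by one yields 11 515 11 11 515 11 515 515 11 515 11 515 515 11 515 11 11 515 11; concatenated:

11515111151511515515115151151551511515111151511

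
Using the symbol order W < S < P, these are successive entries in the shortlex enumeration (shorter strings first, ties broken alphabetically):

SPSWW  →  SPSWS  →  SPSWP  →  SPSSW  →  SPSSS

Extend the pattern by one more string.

SPSSP

Find the rightmost character of SPSSS below P, bump it to the next letter, and reset everything to its right to W.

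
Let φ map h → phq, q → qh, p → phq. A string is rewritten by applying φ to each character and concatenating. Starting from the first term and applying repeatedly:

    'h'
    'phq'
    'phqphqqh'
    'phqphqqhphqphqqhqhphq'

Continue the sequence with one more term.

phqphqqhphqphqqhqhphqphqphqqhphqphqqhqhphqqhphqphqphqqh

φ(phqphqqhphqphqqhqhphq) expands symbol-by-symbol to phq phq qh phq phq qh qh phq phq phq qh phq phq qh qh phq qh phq phq phq qh; joining the 21 pieces gives the next term.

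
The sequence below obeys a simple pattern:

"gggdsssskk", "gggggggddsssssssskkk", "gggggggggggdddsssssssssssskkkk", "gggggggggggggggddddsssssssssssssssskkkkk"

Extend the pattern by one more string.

gggggggggggggggggggdddddsssssssssssssssssssskkkkkk

Each string has the form g^{4n-1} d^{n} s^{4n} k^{n+1} (n = 1, 2, …).
For the next term, n = 5, so the run lengths are 19, 5, 20, 6.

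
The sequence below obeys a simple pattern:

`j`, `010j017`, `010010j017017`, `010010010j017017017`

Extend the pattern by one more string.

s(k+1) = 010·s(k)·017, so each term gains 010 as a prefix and 017 as a suffix.
So the next term is 010·010010010j017017017·017.

010010010010j017017017017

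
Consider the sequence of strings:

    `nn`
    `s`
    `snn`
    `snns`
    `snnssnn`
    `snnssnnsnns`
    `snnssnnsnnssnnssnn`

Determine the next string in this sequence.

Each term (from the third on) is the previous term followed by the one before it: term 3 = s·nn = snn.
Continuing: snnssnnsnnssnnssnn · snnssnnsnns gives term 8.

snnssnnsnnssnnssnnsnnssnnsnns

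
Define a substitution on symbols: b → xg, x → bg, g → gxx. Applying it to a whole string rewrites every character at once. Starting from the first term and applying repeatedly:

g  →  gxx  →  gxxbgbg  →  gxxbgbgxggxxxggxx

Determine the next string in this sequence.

gxxbgbgxggxxxggxxbggxxgxxbgbgbggxxgxxbgbg

Replace each of the 17 characters of gxxbgbgxggxxxggxx in place — gxx bg bg xg gxx xg gxx bg gxx gxx bg bg bg gxx gxx bg bg — and concatenate.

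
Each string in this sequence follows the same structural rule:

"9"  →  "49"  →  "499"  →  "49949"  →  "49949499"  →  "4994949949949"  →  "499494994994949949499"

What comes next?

Each term (from the third on) is the previous term followed by the one before it: term 3 = 49·9 = 499.
Continuing: 499494994994949949499 · 4994949949949 gives term 8.

4994949949949499494994994949949949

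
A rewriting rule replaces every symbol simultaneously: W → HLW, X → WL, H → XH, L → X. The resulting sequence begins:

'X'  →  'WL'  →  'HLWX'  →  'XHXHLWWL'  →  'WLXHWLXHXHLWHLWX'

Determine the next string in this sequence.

Replace each of the 16 characters of WLXHWLXHXHLWHLWX in place — HLW X WL XH HLW X WL XH WL XH X HLW XH X HLW WL — and concatenate.

HLWXWLXHHLWXWLXHWLXHXHLWXHXHLWWL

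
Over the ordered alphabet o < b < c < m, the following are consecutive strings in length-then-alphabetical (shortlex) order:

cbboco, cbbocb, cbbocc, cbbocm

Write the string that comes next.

cbbomo

Treat cbbocm as a base-4 numeral over the given alphabet and add one, carrying through any trailing m's.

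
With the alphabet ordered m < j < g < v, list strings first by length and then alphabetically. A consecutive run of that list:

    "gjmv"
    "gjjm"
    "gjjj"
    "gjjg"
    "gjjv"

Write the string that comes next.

The successor of gjjv increments the rightmost position that isn't already v and resets every position after it to m.

gjgm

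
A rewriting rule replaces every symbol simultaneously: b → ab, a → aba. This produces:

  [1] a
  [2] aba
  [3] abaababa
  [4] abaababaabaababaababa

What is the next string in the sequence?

Rewriting the 21 symbols of abaababaabaababaababa one by one yields aba ab aba aba ab aba ab aba aba ab aba aba ab aba ab aba aba ab aba ab aba; concatenated:

abaababaabaababaababaabaababaabaababaababaabaababaababa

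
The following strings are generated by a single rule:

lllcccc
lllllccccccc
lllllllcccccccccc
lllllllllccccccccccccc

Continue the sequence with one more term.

Each string has the form l^{2n+1} c^{3n+1} (n = 1, 2, …).
For the next term, n = 5, so the run lengths are 11, 16.

lllllllllllcccccccccccccccc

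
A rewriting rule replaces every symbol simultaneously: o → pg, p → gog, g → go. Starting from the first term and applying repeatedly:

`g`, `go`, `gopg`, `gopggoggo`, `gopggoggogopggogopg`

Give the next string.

Rewriting the 19 symbols of gopggoggogopggogopg one by one yields go pg gog go go pg go go pg go pg gog go go pg go pg gog go; concatenated:

gopggoggogopggogopggopggoggogopggopggoggo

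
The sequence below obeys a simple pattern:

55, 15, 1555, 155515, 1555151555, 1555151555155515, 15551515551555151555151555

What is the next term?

From term 3 onward, concatenate the last term with the second-to-last: 15·55 = 1555, 1555·15 = 155515, …
Continuing: 15551515551555151555151555 · 1555151555155515 gives term 8.

155515155515551515551515551555151555155515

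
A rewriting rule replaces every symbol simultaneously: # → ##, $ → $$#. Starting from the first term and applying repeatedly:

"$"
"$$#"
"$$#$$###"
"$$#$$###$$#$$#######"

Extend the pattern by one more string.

Rewriting the 20 symbols of $$#$$###$$#$$####### one by one yields $$# $$# ## $$# $$# ## ## ## $$# $$# ## $$# $$# ## ## ## ## ## ## ##; concatenated:

$$#$$###$$#$$#######$$#$$###$$#$$###############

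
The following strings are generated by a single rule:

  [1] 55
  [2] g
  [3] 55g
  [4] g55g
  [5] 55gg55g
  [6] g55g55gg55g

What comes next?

This is a Fibonacci-style word recurrence s(k) = s(k−2)·s(k−1): e.g. 55·g = 55g.
Continuing: 55gg55g · g55g55gg55g gives term 7.

55gg55gg55g55gg55g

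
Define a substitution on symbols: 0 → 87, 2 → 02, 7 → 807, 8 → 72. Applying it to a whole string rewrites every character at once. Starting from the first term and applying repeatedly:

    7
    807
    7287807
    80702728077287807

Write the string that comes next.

Replace each of the 17 characters of 80702728077287807 in place — 72 87 807 87 02 807 02 72 87 807 807 02 72 807 72 87 807 — and concatenate.

7287807870280702728780780702728077287807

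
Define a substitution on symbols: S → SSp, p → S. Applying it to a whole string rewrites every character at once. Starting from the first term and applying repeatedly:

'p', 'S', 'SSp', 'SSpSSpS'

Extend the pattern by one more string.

SSpSSpSSSpSSpSSSp

Rewriting each symbol of SSpSSpS: S→SSp, S→SSp, p→S, S→SSp, S→SSp, p→S, S→SSp, which concatenates to SSp SSp S SSp SSp S SSp.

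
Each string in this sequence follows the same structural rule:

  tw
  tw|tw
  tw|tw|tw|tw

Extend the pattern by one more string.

s(k+1) = s(k)·|·s(k) — each term doubles the last with '|' between the halves.
One more doubling of tw|tw|tw|tw gives the answer.

tw|tw|tw|tw|tw|tw|tw|tw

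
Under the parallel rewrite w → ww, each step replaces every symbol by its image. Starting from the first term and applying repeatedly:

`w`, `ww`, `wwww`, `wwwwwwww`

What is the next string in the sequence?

Expanding wwwwwwww: w→ww, w→ww, w→ww, w→ww, w→ww, w→ww, w→ww, w→ww. Concatenated: ww ww ww ww ww ww ww ww.

wwwwwwwwwwwwwwww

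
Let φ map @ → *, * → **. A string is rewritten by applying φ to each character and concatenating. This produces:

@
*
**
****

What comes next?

********

Rewriting each symbol of ****: *→**, *→**, *→**, *→**, which concatenates to ** ** ** **.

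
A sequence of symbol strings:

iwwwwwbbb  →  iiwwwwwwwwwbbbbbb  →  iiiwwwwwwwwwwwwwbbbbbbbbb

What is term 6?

iiiiiiwwwwwwwwwwwwwwwwwwwwwwwwwbbbbbbbbbbbbbbbbbb

Each string has the form i^{n} w^{4n+1} b^{3n} (n = 1, 2, …).
Setting n = 6 gives 6, 25, 18 characters in each block.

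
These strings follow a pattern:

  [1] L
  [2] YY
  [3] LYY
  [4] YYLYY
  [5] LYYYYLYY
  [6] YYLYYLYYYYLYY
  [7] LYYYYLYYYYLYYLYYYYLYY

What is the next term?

YYLYYLYYYYLYYLYYYYLYYYYLYYLYYYYLYY

This is a Fibonacci-style word recurrence s(k) = s(k−2)·s(k−1): e.g. L·YY = LYY.
So term 8 is YYLYYLYYYYLYY·LYYYYLYYYYLYYLYYYYLYY.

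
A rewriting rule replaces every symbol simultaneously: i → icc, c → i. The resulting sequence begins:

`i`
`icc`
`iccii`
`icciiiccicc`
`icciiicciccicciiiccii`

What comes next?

Rewriting the 21 symbols of icciiicciccicciiiccii one by one yields icc i i icc icc icc i i icc i i icc i i icc icc icc i i icc icc; concatenated:

icciiicciccicciiicciiicciiicciccicciiiccicc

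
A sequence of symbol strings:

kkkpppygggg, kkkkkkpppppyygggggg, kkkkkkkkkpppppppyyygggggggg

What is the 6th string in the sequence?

Each string has the form k^{3n} p^{2n+1} y^{n} g^{2n+2} (n = 1, 2, …).
For term 6, n = 6, so the run lengths are 18, 13, 6, 14.

kkkkkkkkkkkkkkkkkkpppppppppppppyyyyyygggggggggggggg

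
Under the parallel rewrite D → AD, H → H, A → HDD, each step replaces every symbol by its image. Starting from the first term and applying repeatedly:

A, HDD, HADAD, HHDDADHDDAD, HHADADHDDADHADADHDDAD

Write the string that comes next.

HHHDDADHDDADHADADHDDADHHDDADHDDADHADADHDDAD

Replace each of the 21 characters of HHADADHDDADHADADHDDAD in place — H H HDD AD HDD AD H AD AD HDD AD H HDD AD HDD AD H AD AD HDD AD — and concatenate.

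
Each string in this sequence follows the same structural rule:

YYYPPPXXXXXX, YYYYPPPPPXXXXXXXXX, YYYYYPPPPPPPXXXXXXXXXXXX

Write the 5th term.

Term n consists of n+1 Y's, followed by 2n-1 P's, followed by 3n X's, where the shown terms are n = 2, 3, 4.
For term 5, n = 6, so the run lengths are 7, 11, 18.

YYYYYYYPPPPPPPPPPPXXXXXXXXXXXXXXXXXX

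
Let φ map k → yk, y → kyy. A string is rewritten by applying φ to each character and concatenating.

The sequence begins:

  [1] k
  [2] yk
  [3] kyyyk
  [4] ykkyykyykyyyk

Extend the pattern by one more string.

kyyykykkyykyyykkyykyyykkyykyykyyyk

Replace each of the 13 characters of ykkyykyykyyyk in place — kyy yk yk kyy kyy yk kyy kyy yk kyy kyy kyy yk — and concatenate.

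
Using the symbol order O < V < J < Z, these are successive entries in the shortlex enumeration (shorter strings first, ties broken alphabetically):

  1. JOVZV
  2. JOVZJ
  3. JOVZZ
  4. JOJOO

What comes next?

The successor of JOJOO increments the rightmost position that isn't already Z and resets every position after it to O.

JOJOV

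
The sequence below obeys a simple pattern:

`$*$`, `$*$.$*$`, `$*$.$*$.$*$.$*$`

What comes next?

Each string is two copies of the previous one joined by '.'.
So the next term is two copies of $*$.$*$.$*$.$*$ with '.' between the halves.

$*$.$*$.$*$.$*$.$*$.$*$.$*$.$*$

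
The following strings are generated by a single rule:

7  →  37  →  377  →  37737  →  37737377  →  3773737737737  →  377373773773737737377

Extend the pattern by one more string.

From term 3 onward, concatenate the last term with the second-to-last: 37·7 = 377, 377·37 = 37737, …
Continuing: 377373773773737737377 · 3773737737737 gives term 8.

3773737737737377373773773737737737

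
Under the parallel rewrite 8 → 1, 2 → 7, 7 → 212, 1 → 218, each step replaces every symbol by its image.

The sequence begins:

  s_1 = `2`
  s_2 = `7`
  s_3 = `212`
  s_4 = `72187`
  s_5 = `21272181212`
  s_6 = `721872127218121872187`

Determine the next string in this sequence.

φ(721872127218121872187) expands symbol-by-symbol to 212 7 218 1 212 7 218 7 212 7 218 1 218 7 218 1 212 7 218 1 212; joining the 21 pieces gives the next term.

2127218121272187212721812187218121272181212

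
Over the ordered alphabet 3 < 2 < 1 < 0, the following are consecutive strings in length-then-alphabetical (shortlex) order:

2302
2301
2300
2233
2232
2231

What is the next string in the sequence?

Find the rightmost character of 2231 below 0, bump it to the next letter, and reset everything to its right to 3.

2230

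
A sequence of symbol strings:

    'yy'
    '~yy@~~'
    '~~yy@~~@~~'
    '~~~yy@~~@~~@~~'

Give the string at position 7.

~~~~~~yy@~~@~~@~~@~~@~~@~~

Each term wraps the previous one in ~ on the left and @~~ on the right.
From ~~~yy@~~@~~@~~, 3 further steps: ~~~yy@~~@~~@~~ → ~~~~yy@~~@~~@~~@~~ → ~~~~~yy@~~@~~@~~@~~@~~ → (answer).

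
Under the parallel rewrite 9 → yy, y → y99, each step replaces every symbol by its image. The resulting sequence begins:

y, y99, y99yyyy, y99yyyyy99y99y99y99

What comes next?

Applying the rule to each of the 19 symbols of y99yyyyy99y99y99y99 gives the pieces y99 yy yy y99 y99 y99 y99 y99 yy yy y99 yy yy y99 yy yy y99 yy yy, which concatenate to the answer.

y99yyyyy99y99y99y99y99yyyyy99yyyyy99yyyyy99yyyy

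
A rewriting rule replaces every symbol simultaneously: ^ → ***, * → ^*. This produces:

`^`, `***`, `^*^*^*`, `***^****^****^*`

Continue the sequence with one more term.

Rewriting the 15 symbols of ***^****^****^* one by one yields ^* ^* ^* *** ^* ^* ^* ^* *** ^* ^* ^* ^* *** ^*; concatenated:

^*^*^****^*^*^*^****^*^*^*^****^*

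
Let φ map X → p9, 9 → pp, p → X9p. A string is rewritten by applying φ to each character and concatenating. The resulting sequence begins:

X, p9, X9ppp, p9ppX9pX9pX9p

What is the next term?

X9pppX9pX9pp9ppX9pp9ppX9pp9ppX9p

Replace each of the 13 characters of p9ppX9pX9pX9p in place — X9p pp X9p X9p p9 pp X9p p9 pp X9p p9 pp X9p — and concatenate.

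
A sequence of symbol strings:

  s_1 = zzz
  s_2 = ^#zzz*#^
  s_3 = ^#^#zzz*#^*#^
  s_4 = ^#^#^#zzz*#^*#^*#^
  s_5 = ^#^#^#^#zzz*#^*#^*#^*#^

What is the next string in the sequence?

s(k+1) = ^#·s(k)·*#^, so each term gains ^# as a prefix and *#^ as a suffix.
Applying this once more to ^#^#^#^#zzz*#^*#^*#^*#^:

^#^#^#^#^#zzz*#^*#^*#^*#^*#^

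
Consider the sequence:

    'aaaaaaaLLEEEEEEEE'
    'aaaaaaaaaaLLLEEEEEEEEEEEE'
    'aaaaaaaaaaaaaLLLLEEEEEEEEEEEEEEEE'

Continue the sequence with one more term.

The n-th term is 3n+1 a's then n L's then 4n E's, where the shown terms are n = 2, 3, 4.
Setting n = 5 gives 16, 5, 20 characters in each block.

aaaaaaaaaaaaaaaaLLLLLEEEEEEEEEEEEEEEEEEEE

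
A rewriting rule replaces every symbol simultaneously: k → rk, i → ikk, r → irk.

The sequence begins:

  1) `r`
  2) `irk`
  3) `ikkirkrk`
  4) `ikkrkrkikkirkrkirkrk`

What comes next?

φ(ikkrkrkikkirkrkirkrk) expands symbol-by-symbol to ikk rk rk irk rk irk rk ikk rk rk ikk irk rk irk rk ikk irk rk irk rk; joining the 20 pieces gives the next term.

ikkrkrkirkrkirkrkikkrkrkikkirkrkirkrkikkirkrkirkrk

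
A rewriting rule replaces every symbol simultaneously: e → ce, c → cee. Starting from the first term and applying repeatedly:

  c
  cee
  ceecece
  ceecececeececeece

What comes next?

Replace each of the 17 characters of ceecececeececeece in place — cee ce ce cee ce cee ce cee ce ce cee ce cee ce ce cee ce — and concatenate.

ceecececeececeececeecececeececeecececeece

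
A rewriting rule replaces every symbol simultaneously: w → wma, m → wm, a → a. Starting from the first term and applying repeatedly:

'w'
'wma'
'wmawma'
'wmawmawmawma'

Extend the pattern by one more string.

Rewriting each symbol of wmawmawmawma: w→wma, m→wm, a→a, w→wma, m→wm, a→a, w→wma, m→wm, a→a, w→wma, m→wm, a→a, which concatenates to wma wm a wma wm a wma wm a wma wm a.

wmawmawmawmawmawmawmawma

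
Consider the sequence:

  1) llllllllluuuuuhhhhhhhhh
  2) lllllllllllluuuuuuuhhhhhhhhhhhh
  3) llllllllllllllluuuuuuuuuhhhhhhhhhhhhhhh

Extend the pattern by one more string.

The n-th term is 3n l's then 2n-1 u's then 3n h's, where the shown terms are n = 3, 4, 5.
Setting n = 6 gives 18, 11, 18 characters in each block.

lllllllllllllllllluuuuuuuuuuuhhhhhhhhhhhhhhhhhh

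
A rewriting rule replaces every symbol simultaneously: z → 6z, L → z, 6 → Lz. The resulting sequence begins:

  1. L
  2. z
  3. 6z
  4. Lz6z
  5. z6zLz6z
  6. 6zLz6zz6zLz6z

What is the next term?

Lz6zz6zLz6z6zLz6zz6zLz6z

φ(6zLz6zz6zLz6z) expands symbol-by-symbol to Lz 6z z 6z Lz 6z 6z Lz 6z z 6z Lz 6z; joining the 13 pieces gives the next term.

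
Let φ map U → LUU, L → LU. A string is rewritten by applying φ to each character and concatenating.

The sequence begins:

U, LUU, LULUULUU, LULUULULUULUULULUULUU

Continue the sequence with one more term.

φ(LULUULULUULUULULUULUU) expands symbol-by-symbol to LU LUU LU LUU LUU LU LUU LU LUU LUU LU LUU LUU LU LUU LU LUU LUU LU LUU LUU; joining the 21 pieces gives the next term.

LULUULULUULUULULUULULUULUULULUULUULULUULULUULUULULUULUU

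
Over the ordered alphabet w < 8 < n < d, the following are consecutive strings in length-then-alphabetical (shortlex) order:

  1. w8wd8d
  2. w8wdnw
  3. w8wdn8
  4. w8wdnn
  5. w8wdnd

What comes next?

w8wddw

Find the rightmost character of w8wdnd below d, bump it to the next letter, and reset everything to its right to w.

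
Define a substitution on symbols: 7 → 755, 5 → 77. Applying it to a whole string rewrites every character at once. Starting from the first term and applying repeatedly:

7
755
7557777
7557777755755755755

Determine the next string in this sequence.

Applying the rule to each of the 19 symbols of 7557777755755755755 gives the pieces 755 77 77 755 755 755 755 755 77 77 755 77 77 755 77 77 755 77 77, which concatenate to the answer.

75577777557557557557557777755777775577777557777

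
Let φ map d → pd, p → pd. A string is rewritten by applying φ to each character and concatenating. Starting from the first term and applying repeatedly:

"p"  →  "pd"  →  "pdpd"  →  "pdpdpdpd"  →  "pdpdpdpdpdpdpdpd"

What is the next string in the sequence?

pdpdpdpdpdpdpdpdpdpdpdpdpdpdpdpd

Replace each of the 16 characters of pdpdpdpdpdpdpdpd in place — pd pd pd pd pd pd pd pd pd pd pd pd pd pd pd pd — and concatenate.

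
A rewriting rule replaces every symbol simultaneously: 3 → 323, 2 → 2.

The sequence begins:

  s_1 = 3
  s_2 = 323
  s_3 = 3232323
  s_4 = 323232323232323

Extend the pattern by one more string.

Replace each of the 15 characters of 323232323232323 in place — 323 2 323 2 323 2 323 2 323 2 323 2 323 2 323 — and concatenate.

3232323232323232323232323232323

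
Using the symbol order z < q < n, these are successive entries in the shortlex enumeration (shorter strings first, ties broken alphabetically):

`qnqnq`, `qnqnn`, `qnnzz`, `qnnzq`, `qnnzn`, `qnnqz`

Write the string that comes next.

qnnqq

Treat qnnqz as a base-3 numeral over the given alphabet and add one, carrying through any trailing n's.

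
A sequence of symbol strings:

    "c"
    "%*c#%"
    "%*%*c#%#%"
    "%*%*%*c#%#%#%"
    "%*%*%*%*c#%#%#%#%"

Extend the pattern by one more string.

Every step adds %* to the front and #% to the end of the previous string.
So the next term is %*·%*%*%*%*c#%#%#%#%·#%.

%*%*%*%*%*c#%#%#%#%#%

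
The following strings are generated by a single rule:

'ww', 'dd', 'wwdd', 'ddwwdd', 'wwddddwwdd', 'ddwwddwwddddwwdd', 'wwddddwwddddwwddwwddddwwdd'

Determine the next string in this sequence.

Each term (from the third on) is the two preceding terms concatenated in order: term 3 = ww·dd = wwdd.
Continuing: ddwwddwwddddwwdd · wwddddwwddddwwddwwddddwwdd gives term 8.

ddwwddwwddddwwddwwddddwwddddwwddwwddddwwdd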